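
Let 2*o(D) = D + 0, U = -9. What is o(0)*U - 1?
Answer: -1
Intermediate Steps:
o(D) = D/2 (o(D) = (D + 0)/2 = D/2)
o(0)*U - 1 = ((1/2)*0)*(-9) - 1 = 0*(-9) - 1 = 0 - 1 = -1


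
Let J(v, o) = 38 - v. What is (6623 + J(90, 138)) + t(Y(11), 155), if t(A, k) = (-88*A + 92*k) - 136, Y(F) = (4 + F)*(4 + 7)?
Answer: 6175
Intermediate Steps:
Y(F) = 44 + 11*F (Y(F) = (4 + F)*11 = 44 + 11*F)
t(A, k) = -136 - 88*A + 92*k
(6623 + J(90, 138)) + t(Y(11), 155) = (6623 + (38 - 1*90)) + (-136 - 88*(44 + 11*11) + 92*155) = (6623 + (38 - 90)) + (-136 - 88*(44 + 121) + 14260) = (6623 - 52) + (-136 - 88*165 + 14260) = 6571 + (-136 - 14520 + 14260) = 6571 - 396 = 6175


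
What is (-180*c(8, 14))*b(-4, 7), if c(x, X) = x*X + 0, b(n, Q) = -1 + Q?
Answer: -120960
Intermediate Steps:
c(x, X) = X*x (c(x, X) = X*x + 0 = X*x)
(-180*c(8, 14))*b(-4, 7) = (-2520*8)*(-1 + 7) = -180*112*6 = -20160*6 = -120960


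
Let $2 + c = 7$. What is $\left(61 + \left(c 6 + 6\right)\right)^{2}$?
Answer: $9409$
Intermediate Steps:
$c = 5$ ($c = -2 + 7 = 5$)
$\left(61 + \left(c 6 + 6\right)\right)^{2} = \left(61 + \left(5 \cdot 6 + 6\right)\right)^{2} = \left(61 + \left(30 + 6\right)\right)^{2} = \left(61 + 36\right)^{2} = 97^{2} = 9409$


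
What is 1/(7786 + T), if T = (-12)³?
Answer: 1/6058 ≈ 0.00016507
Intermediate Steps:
T = -1728
1/(7786 + T) = 1/(7786 - 1728) = 1/6058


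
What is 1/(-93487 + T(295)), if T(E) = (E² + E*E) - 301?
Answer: 1/80262 ≈ 1.2459e-5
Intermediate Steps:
T(E) = -301 + 2*E² (T(E) = (E² + E²) - 301 = 2*E² - 301 = -301 + 2*E²)
1/(-93487 + T(295)) = 1/(-93487 + (-301 + 2*295²)) = 1/(-93487 + (-301 + 2*87025)) = 1/(-93487 + (-301 + 174050)) = 1/(-93487 + 173749) = 1/80262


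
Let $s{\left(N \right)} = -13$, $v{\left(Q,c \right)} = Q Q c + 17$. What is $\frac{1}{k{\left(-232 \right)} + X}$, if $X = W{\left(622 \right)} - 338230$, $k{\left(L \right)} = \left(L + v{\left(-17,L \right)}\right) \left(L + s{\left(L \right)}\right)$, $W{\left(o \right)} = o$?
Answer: $\frac{1}{16141827} \approx 6.1951 \cdot 10^{-8}$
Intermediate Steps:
$v{\left(Q,c \right)} = 17 + c Q^{2}$ ($v{\left(Q,c \right)} = Q^{2} c + 17 = c Q^{2} + 17 = 17 + c Q^{2}$)
$k{\left(L \right)} = \left(-13 + L\right) \left(17 + 290 L\right)$ ($k{\left(L \right)} = \left(L + \left(17 + L \left(-17\right)^{2}\right)\right) \left(L - 13\right) = \left(L + \left(17 + L 289\right)\right) \left(-13 + L\right) = \left(L + \left(17 + 289 L\right)\right) \left(-13 + L\right) = \left(17 + 290 L\right) \left(-13 + L\right) = \left(-13 + L\right) \left(17 + 290 L\right)$)
$X = -337608$ ($X = 622 - 338230 = -337608$)
$\frac{1}{k{\left(-232 \right)} + X} = \frac{1}{\left(-221 - -870696 + 290 \left(-232\right)^{2}\right) - 337608} = \frac{1}{\left(-221 + 870696 + 290 \cdot 53824\right) - 337608} = \frac{1}{\left(-221 + 870696 + 15608960\right) - 337608} = \frac{1}{16479435 - 337608} = \frac{1}{16141827}$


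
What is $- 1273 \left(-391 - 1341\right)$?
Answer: $2204836$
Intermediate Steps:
$- 1273 \left(-391 - 1341\right) = - 1273 \left(-1732\right) = \left(-1\right) \left(-2204836\right) = 2204836$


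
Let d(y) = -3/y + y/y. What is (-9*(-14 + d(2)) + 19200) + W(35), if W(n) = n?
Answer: 38731/2 ≈ 19366.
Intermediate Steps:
d(y) = 1 - 3/y (d(y) = -3/y + 1 = 1 - 3/y)
(-9*(-14 + d(2)) + 19200) + W(35) = (-9*(-14 + (-3 + 2)/2) + 19200) + 35 = (-9*(-14 + (½)*(-1)) + 19200) + 35 = (-9*(-14 - ½) + 19200) + 35 = (-9*(-29/2) + 19200) + 35 = (261/2 + 19200) + 35 = 38661/2 + 35 = 38731/2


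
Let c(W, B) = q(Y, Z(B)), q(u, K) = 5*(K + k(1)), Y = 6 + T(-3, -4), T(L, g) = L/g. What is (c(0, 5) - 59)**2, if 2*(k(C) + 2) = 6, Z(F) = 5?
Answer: 841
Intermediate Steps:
Y = 27/4 (Y = 6 - 3/(-4) = 6 - 3*(-1/4) = 6 + 3/4 = 27/4 ≈ 6.7500)
k(C) = 1 (k(C) = -2 + (1/2)*6 = -2 + 3 = 1)
q(u, K) = 5 + 5*K (q(u, K) = 5*(K + 1) = 5*(1 + K) = 5 + 5*K)
c(W, B) = 30 (c(W, B) = 5 + 5*5 = 5 + 25 = 30)
(c(0, 5) - 59)**2 = (30 - 59)**2 = (-29)**2 = 841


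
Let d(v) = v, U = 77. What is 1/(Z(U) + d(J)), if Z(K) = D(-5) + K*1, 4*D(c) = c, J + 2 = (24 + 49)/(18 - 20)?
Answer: 4/149 ≈ 0.026846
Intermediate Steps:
J = -77/2 (J = -2 + (24 + 49)/(18 - 20) = -2 + 73/(-2) = -2 + 73*(-1/2) = -2 - 73/2 = -77/2 ≈ -38.500)
D(c) = c/4
Z(K) = -5/4 + K (Z(K) = (1/4)*(-5) + K*1 = -5/4 + K)
1/(Z(U) + d(J)) = 1/((-5/4 + 77) - 77/2) = 1/(303/4 - 77/2) = 1/(149/4) = 4/149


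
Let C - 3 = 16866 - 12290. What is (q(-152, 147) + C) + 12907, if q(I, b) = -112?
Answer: 17374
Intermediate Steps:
C = 4579 (C = 3 + (16866 - 12290) = 3 + 4576 = 4579)
(q(-152, 147) + C) + 12907 = (-112 + 4579) + 12907 = 4467 + 12907 = 17374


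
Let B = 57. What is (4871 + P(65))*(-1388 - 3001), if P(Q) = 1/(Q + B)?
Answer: -2608220307/122 ≈ -2.1379e+7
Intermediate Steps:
P(Q) = 1/(57 + Q) (P(Q) = 1/(Q + 57) = 1/(57 + Q))
(4871 + P(65))*(-1388 - 3001) = (4871 + 1/(57 + 65))*(-1388 - 3001) = (4871 + 1/122)*(-4389) = (594263/122)*(-4389) = -2608220307/122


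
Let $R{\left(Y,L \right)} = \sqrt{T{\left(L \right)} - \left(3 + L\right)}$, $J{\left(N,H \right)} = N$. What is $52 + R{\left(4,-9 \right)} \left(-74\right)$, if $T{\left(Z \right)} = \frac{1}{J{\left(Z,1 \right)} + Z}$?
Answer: $52 - \frac{37 \sqrt{214}}{3} \approx -128.42$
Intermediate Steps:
$T{\left(Z \right)} = \frac{1}{2 Z}$ ($T{\left(Z \right)} = \frac{1}{Z + Z} = \frac{1}{2 Z}$)
$R{\left(Y,L \right)} = \sqrt{-3 + \frac{1}{2 L} - L}$ ($R{\left(Y,L \right)} = \sqrt{\frac{1}{2 L} - \left(3 + L\right)} = \sqrt{-3 + \frac{1}{2 L} - L}$)
$52 + R{\left(4,-9 \right)} \left(-74\right) = 52 + \frac{\sqrt{-12 - -36 + \frac{2}{-9}}}{2} \left(-74\right) = 52 + \frac{\sqrt{-12 + 36 + 2 \left(- \frac{1}{9}\right)}}{2} \left(-74\right) = 52 + \frac{\sqrt{-12 + 36 - \frac{2}{9}}}{2} \left(-74\right) = 52 + \frac{\sqrt{\frac{214}{9}}}{2} \left(-74\right) = 52 + \frac{\frac{1}{3} \sqrt{214}}{2} \left(-74\right) = 52 + \frac{\sqrt{214}}{6} \left(-74\right) = 52 - \frac{37 \sqrt{214}}{3}$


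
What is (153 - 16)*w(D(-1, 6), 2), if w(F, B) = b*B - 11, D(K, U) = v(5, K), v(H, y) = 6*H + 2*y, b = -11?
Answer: -4521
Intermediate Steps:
v(H, y) = 2*y + 6*H
D(K, U) = 30 + 2*K (D(K, U) = 2*K + 6*5 = 2*K + 30 = 30 + 2*K)
w(F, B) = -11 - 11*B (w(F, B) = -11*B - 11 = -11 - 11*B)
(153 - 16)*w(D(-1, 6), 2) = (153 - 16)*(-11 - 11*2) = 137*(-11 - 22) = 137*(-33) = -4521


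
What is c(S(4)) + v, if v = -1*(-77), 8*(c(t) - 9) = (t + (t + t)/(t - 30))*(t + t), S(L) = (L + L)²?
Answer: 19894/17 ≈ 1170.2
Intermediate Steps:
S(L) = 4*L² (S(L) = (2*L)² = 4*L²)
c(t) = 9 + t*(t + 2*t/(-30 + t))/4 (c(t) = 9 + ((t + (t + t)/(t - 30))*(t + t))/8 = 9 + ((t + (2*t)/(-30 + t))*(2*t))/8 = 9 + ((t + 2*t/(-30 + t))*(2*t))/8 = 9 + (2*t*(t + 2*t/(-30 + t)))/8 = 9 + t*(t + 2*t/(-30 + t))/4)
v = 77
c(S(4)) + v = (-1080 + (4*4²)³ - 28*(4*4²)² + 36*(4*4²))/(4*(-30 + 4*4²)) + 77 = (-1080 + (4*16)³ - 28*(4*16)² + 36*(4*16))/(4*(-30 + 4*16)) + 77 = (-1080 + 64³ - 28*64² + 36*64)/(4*(-30 + 64)) + 77 = (¼)*(-1080 + 262144 - 28*4096 + 2304)/34 + 77 = (¼)*(1/34)*(-1080 + 262144 - 114688 + 2304) + 77 = (¼)*(1/34)*148680 + 77 = 18585/17 + 77 = 19894/17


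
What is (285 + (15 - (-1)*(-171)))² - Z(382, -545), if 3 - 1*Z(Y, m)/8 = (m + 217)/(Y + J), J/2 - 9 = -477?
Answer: 4604221/277 ≈ 16622.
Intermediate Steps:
J = -936 (J = 18 + 2*(-477) = 18 - 954 = -936)
Z(Y, m) = 24 - 8*(217 + m)/(-936 + Y) (Z(Y, m) = 24 - 8*(m + 217)/(Y - 936) = 24 - 8*(217 + m)/(-936 + Y))
(285 + (15 - (-1)*(-171)))² - Z(382, -545) = (285 + (15 - (-1)*(-171)))² - 8*(-3025 - 1*(-545) + 3*382)/(-936 + 382) = (285 + (15 - 1*171))² - 8*(-3025 + 545 + 1146)/(-554) = (285 + (15 - 171))² - 8*(-1)*(-1334)/554 = (285 - 156)² - 1*5336/277 = 129² - 5336/277 = 16641 - 5336/277 = 4604221/277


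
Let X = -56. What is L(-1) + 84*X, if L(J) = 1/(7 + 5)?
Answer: -56447/12 ≈ -4703.9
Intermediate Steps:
L(J) = 1/12
L(-1) + 84*X = 1/12 + 84*(-56) = 1/12 - 4704 = -56447/12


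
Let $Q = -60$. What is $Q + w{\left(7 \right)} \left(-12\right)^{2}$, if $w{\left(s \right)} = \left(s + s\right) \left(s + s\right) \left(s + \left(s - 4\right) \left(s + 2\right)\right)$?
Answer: $959556$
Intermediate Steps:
$w{\left(s \right)} = 4 s^{2} \left(s + \left(-4 + s\right) \left(2 + s\right)\right)$ ($w{\left(s \right)} = 2 s 2 s \left(s + \left(-4 + s\right) \left(2 + s\right)\right) = 4 s^{2} \left(s + \left(-4 + s\right) \left(2 + s\right)\right)$)
$Q + w{\left(7 \right)} \left(-12\right)^{2} = -60 + 4 \cdot 7^{2} \left(-8 + 7^{2} - 7\right) \left(-12\right)^{2} = -60 + 4 \cdot 49 \left(-8 + 49 - 7\right) 144 = -60 + 4 \cdot 49 \cdot 34 \cdot 144 = -60 + 6664 \cdot 144 = -60 + 959616 = 959556$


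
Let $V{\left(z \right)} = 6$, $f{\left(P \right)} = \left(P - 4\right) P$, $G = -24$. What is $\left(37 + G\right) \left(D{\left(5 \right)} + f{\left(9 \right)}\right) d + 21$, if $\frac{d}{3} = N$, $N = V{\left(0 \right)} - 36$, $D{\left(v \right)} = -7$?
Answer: $-44439$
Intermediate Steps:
$f{\left(P \right)} = P \left(-4 + P\right)$ ($f{\left(P \right)} = \left(-4 + P\right) P = P \left(-4 + P\right)$)
$N = -30$ ($N = 6 - 36 = -30$)
$d = -90$ ($d = 3 \left(-30\right) = -90$)
$\left(37 + G\right) \left(D{\left(5 \right)} + f{\left(9 \right)}\right) d + 21 = \left(37 - 24\right) \left(-7 + 9 \left(-4 + 9\right)\right) \left(-90\right) + 21 = 13 \left(-7 + 9 \cdot 5\right) \left(-90\right) + 21 = 13 \left(-7 + 45\right) \left(-90\right) + 21 = 13 \cdot 38 \left(-90\right) + 21 = 494 \left(-90\right) + 21 = -44460 + 21 = -44439$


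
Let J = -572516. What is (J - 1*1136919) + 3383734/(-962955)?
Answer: -1646112364159/962955 ≈ -1.7094e+6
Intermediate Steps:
(J - 1*1136919) + 3383734/(-962955) = (-572516 - 1*1136919) + 3383734/(-962955) = (-572516 - 1136919) + 3383734*(-1/962955) = -1709435 - 3383734/962955 = -1646112364159/962955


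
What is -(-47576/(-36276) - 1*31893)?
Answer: 289225723/9069 ≈ 31892.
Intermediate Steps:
-(-47576/(-36276) - 1*31893) = -(-47576*(-1/36276) - 31893) = -(11894/9069 - 31893) = -1*(-289225723/9069) = 289225723/9069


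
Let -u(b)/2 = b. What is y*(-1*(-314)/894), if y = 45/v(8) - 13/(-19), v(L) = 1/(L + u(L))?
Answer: -1071839/8493 ≈ -126.20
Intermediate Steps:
u(b) = -2*b
v(L) = -1/L (v(L) = 1/(L - 2*L) = 1/(-L) = -1/L)
y = -6827/19 (y = 45/((-1/8)) - 13/(-19) = 45/((-1*1/8)) - 13*(-1/19) = 45/(-1/8) + 13/19 = 45*(-8) + 13/19 = -360 + 13/19 = -6827/19 ≈ -359.32)
y*(-1*(-314)/894) = -6827*(-1*(-314))/(19*894) = -2143678/(19*894) = -6827/19*157/447 = -1071839/8493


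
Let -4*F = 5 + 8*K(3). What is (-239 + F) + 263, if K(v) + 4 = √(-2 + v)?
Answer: 115/4 ≈ 28.750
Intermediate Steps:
K(v) = -4 + √(-2 + v)
F = 19/4 (F = -(5 + 8*(-4 + √(-2 + 3)))/4 = -(5 + 8*(-4 + √1))/4 = -(5 + 8*(-4 + 1))/4 = -(5 + 8*(-3))/4 = -(5 - 24)/4 = -¼*(-19) = 19/4 ≈ 4.7500)
(-239 + F) + 263 = (-239 + 19/4) + 263 = -937/4 + 263 = 115/4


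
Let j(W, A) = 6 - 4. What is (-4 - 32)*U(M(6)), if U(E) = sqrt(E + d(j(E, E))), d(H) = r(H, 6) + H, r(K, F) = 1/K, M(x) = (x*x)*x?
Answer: -18*sqrt(874) ≈ -532.14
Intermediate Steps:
M(x) = x**3 (M(x) = x**2*x = x**3)
j(W, A) = 2
d(H) = H + 1/H (d(H) = 1/H + H = H + 1/H)
U(E) = sqrt(5/2 + E) (U(E) = sqrt(E + (2 + 1/2)) = sqrt(E + 5/2) = sqrt(5/2 + E))
(-4 - 32)*U(M(6)) = (-4 - 32)*(sqrt(10 + 4*6**3)/2) = -18*sqrt(10 + 4*216) = -18*sqrt(10 + 864) = -18*sqrt(874)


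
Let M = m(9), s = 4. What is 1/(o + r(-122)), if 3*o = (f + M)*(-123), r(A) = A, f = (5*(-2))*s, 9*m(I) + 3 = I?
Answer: 3/4472 ≈ 0.00067084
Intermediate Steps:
m(I) = -1/3 + I/9
f = -40 (f = (5*(-2))*4 = -10*4 = -40)
M = 2/3 (M = -1/3 + (1/9)*9 = -1/3 + 1 = 2/3 ≈ 0.66667)
o = 4838/3 (o = ((-40 + 2/3)*(-123))/3 = (-118/3*(-123))/3 = (1/3)*4838 = 4838/3 ≈ 1612.7)
1/(o + r(-122)) = 1/(4838/3 - 122) = 1/(4472/3) = 3/4472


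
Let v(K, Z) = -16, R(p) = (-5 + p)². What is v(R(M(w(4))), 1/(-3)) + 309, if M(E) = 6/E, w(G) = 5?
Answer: 293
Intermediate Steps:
v(R(M(w(4))), 1/(-3)) + 309 = -16 + 309 = 293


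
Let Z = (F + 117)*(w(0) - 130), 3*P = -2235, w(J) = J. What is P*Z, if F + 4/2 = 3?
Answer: 11428300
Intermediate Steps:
F = 1 (F = -2 + 3 = 1)
P = -745 (P = (⅓)*(-2235) = -745)
Z = -15340 (Z = (1 + 117)*(0 - 130) = 118*(-130) = -15340)
P*Z = -745*(-15340) = 11428300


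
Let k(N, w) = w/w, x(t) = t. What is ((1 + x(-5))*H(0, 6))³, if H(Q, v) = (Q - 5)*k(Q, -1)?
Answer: 8000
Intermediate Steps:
k(N, w) = 1
H(Q, v) = -5 + Q (H(Q, v) = (Q - 5)*1 = (-5 + Q)*1 = -5 + Q)
((1 + x(-5))*H(0, 6))³ = ((1 - 5)*(-5 + 0))³ = (-4*(-5))³ = 20³ = 8000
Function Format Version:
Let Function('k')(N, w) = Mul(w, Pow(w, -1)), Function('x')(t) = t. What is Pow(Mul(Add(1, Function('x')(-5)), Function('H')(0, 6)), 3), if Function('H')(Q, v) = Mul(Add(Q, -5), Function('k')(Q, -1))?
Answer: 8000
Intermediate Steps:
Function('k')(N, w) = 1
Function('H')(Q, v) = Add(-5, Q) (Function('H')(Q, v) = Mul(Add(Q, -5), 1) = Mul(Add(-5, Q), 1) = Add(-5, Q))
Pow(Mul(Add(1, Function('x')(-5)), Function('H')(0, 6)), 3) = Pow(Mul(Add(1, -5), Add(-5, 0)), 3) = Pow(Mul(-4, -5), 3) = Pow(20, 3) = 8000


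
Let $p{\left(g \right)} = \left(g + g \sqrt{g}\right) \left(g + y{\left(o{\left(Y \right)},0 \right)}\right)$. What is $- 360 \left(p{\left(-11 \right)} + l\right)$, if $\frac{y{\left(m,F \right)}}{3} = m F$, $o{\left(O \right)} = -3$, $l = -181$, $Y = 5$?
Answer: $21600 - 43560 i \sqrt{11} \approx 21600.0 - 1.4447 \cdot 10^{5} i$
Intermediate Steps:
$y{\left(m,F \right)} = 3 F m$ ($y{\left(m,F \right)} = 3 m F = 3 F m$)
$p{\left(g \right)} = g \left(g + g^{\frac{3}{2}}\right)$ ($p{\left(g \right)} = \left(g + g \sqrt{g}\right) \left(g + 3 \cdot 0 \left(-3\right)\right) = \left(g + g^{\frac{3}{2}}\right) \left(g + 0\right) = \left(g + g^{\frac{3}{2}}\right) g = g \left(g + g^{\frac{3}{2}}\right)$)
$- 360 \left(p{\left(-11 \right)} + l\right) = - 360 \left(\left(\left(-11\right)^{2} + \left(-11\right)^{\frac{5}{2}}\right) - 181\right) = - 360 \left(\left(121 + 121 i \sqrt{11}\right) - 181\right) = - 360 \left(-60 + 121 i \sqrt{11}\right) = 21600 - 43560 i \sqrt{11}$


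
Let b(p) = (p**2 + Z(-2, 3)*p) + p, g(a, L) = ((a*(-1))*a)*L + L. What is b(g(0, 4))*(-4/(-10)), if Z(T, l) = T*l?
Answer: -8/5 ≈ -1.6000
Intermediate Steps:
g(a, L) = L - L*a**2 (g(a, L) = ((-a)*a)*L + L = (-a**2)*L + L = -L*a**2 + L = L - L*a**2)
b(p) = p**2 - 5*p (b(p) = (p**2 + (-2*3)*p) + p = (p**2 - 6*p) + p = p**2 - 5*p)
b(g(0, 4))*(-4/(-10)) = ((4*(1 - 1*0**2))*(-5 + 4*(1 - 1*0**2)))*(-4/(-10)) = ((4*(1 - 1*0))*(-5 + 4*(1 - 1*0)))*(-4*(-1/10)) = ((4*(1 + 0))*(-5 + 4*(1 + 0)))*(2/5) = ((4*1)*(-5 + 4*1))*(2/5) = (4*(-5 + 4))*(2/5) = (4*(-1))*(2/5) = -4*2/5 = -8/5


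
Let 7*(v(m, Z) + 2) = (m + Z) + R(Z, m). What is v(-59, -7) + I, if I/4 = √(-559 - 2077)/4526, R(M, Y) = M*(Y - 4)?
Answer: 361/7 + 4*I*√659/2263 ≈ 51.571 + 0.045375*I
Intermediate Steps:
R(M, Y) = M*(-4 + Y)
v(m, Z) = -2 + Z/7 + m/7 + Z*(-4 + m)/7 (v(m, Z) = -2 + ((m + Z) + Z*(-4 + m))/7 = -2 + ((Z + m) + Z*(-4 + m))/7 = -2 + (Z + m + Z*(-4 + m))/7 = -2 + (Z/7 + m/7 + Z*(-4 + m)/7) = -2 + Z/7 + m/7 + Z*(-4 + m)/7)
I = 4*I*√659/2263 (I = 4*(√(-559 - 2077)/4526) = 4*(√(-2636)*(1/4526)) = 4*((2*I*√659)*(1/4526)) = 4*(I*√659/2263) = 4*I*√659/2263 ≈ 0.045375*I)
v(-59, -7) + I = (-2 + (⅐)*(-7) + (⅐)*(-59) + (⅐)*(-7)*(-4 - 59)) + 4*I*√659/2263 = (-2 - 1 - 59/7 + (⅐)*(-7)*(-63)) + 4*I*√659/2263 = (-2 - 1 - 59/7 + 63) + 4*I*√659/2263 = 361/7 + 4*I*√659/2263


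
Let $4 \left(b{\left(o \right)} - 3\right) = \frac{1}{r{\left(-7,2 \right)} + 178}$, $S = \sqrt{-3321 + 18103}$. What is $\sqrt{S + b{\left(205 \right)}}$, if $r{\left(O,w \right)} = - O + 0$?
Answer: $\frac{\sqrt{410885 + 136900 \sqrt{14782}}}{370} \approx 11.162$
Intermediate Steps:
$S = \sqrt{14782} \approx 121.58$
$r{\left(O,w \right)} = - O$
$b{\left(o \right)} = \frac{2221}{740}$ ($b{\left(o \right)} = 3 + \frac{1}{4 \left(\left(-1\right) \left(-7\right) + 178\right)} = 3 + \frac{1}{4 \left(7 + 178\right)} = 3 + \frac{1}{4 \cdot 185} = 3 + \frac{1}{4} \cdot \frac{1}{185} = 3 + \frac{1}{740} = \frac{2221}{740}$)
$\sqrt{S + b{\left(205 \right)}} = \sqrt{\sqrt{14782} + \frac{2221}{740}} = \sqrt{\frac{2221}{740} + \sqrt{14782}}$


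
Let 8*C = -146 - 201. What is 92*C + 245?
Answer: -7491/2 ≈ -3745.5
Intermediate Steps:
C = -347/8 (C = (-146 - 201)/8 = (1/8)*(-347) = -347/8 ≈ -43.375)
92*C + 245 = 92*(-347/8) + 245 = -7981/2 + 245 = -7491/2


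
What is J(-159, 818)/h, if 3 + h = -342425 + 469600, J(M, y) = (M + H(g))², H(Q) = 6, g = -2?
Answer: 23409/127172 ≈ 0.18407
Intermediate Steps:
J(M, y) = (6 + M)² (J(M, y) = (M + 6)² = (6 + M)²)
h = 127172 (h = -3 + (-342425 + 469600) = -3 + 127175 = 127172)
J(-159, 818)/h = (6 - 159)²/127172 = (-153)²*(1/127172) = 23409*(1/127172) = 23409/127172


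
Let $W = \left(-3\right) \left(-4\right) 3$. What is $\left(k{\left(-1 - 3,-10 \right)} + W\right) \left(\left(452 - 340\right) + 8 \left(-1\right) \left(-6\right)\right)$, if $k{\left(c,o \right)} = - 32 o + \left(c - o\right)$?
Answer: $57920$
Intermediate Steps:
$W = 36$ ($W = 12 \cdot 3 = 36$)
$k{\left(c,o \right)} = c - 33 o$
$\left(k{\left(-1 - 3,-10 \right)} + W\right) \left(\left(452 - 340\right) + 8 \left(-1\right) \left(-6\right)\right) = \left(\left(\left(-1 - 3\right) - -330\right) + 36\right) \left(\left(452 - 340\right) + 8 \left(-1\right) \left(-6\right)\right) = \left(\left(-4 + 330\right) + 36\right) \left(112 - -48\right) = \left(326 + 36\right) \left(112 + 48\right) = 362 \cdot 160 = 57920$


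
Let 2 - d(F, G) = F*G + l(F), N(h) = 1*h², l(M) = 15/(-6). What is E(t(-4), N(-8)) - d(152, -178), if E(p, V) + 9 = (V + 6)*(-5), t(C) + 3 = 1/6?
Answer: -54839/2 ≈ -27420.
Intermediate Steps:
l(M) = -5/2 (l(M) = 15*(-⅙) = -5/2)
N(h) = h²
d(F, G) = 9/2 - F*G (d(F, G) = 2 - (F*G - 5/2) = 2 - (-5/2 + F*G) = 2 + (5/2 - F*G) = 9/2 - F*G)
t(C) = -17/6 (t(C) = -3 + 1/6 = -3 + ⅙ = -17/6)
E(p, V) = -39 - 5*V (E(p, V) = -9 + (V + 6)*(-5) = -9 + (6 + V)*(-5) = -9 + (-30 - 5*V) = -39 - 5*V)
E(t(-4), N(-8)) - d(152, -178) = (-39 - 5*(-8)²) - (9/2 - 1*152*(-178)) = (-39 - 5*64) - (9/2 + 27056) = (-39 - 320) - 1*54121/2 = -359 - 54121/2 = -54839/2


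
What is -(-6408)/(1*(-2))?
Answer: -3204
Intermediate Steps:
-(-6408)/(1*(-2)) = -(-6408)/(-2) = -(-6408)*(-1)/2 = -534*6 = -3204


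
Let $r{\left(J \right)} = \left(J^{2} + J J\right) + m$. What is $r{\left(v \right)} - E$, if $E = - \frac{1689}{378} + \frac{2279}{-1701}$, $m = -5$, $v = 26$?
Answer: $\frac{4602253}{3402} \approx 1352.8$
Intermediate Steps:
$E = - \frac{19759}{3402}$ ($E = \left(-1689\right) \frac{1}{378} + 2279 \left(- \frac{1}{1701}\right) = - \frac{563}{126} - \frac{2279}{1701} = - \frac{19759}{3402} \approx -5.8081$)
$r{\left(J \right)} = -5 + 2 J^{2}$ ($r{\left(J \right)} = \left(J^{2} + J J\right) - 5 = \left(J^{2} + J^{2}\right) - 5 = 2 J^{2} - 5 = -5 + 2 J^{2}$)
$r{\left(v \right)} - E = \left(-5 + 2 \cdot 26^{2}\right) - - \frac{19759}{3402} = \left(-5 + 2 \cdot 676\right) + \frac{19759}{3402} = \left(-5 + 1352\right) + \frac{19759}{3402} = 1347 + \frac{19759}{3402} = \frac{4602253}{3402}$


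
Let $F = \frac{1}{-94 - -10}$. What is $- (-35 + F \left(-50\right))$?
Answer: $\frac{1445}{42} \approx 34.405$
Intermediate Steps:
$F = - \frac{1}{84}$ ($F = \frac{1}{-94 + 10} = \frac{1}{-84} = - \frac{1}{84} \approx -0.011905$)
$- (-35 + F \left(-50\right)) = - (-35 - - \frac{25}{42}) = - (-35 + \frac{25}{42}) = \left(-1\right) \left(- \frac{1445}{42}\right) = \frac{1445}{42}$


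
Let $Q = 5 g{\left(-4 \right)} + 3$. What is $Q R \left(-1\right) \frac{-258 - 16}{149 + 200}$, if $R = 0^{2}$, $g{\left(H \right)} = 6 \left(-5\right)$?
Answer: $0$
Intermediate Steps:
$g{\left(H \right)} = -30$
$Q = -147$ ($Q = 5 \left(-30\right) + 3 = -150 + 3 = -147$)
$R = 0$
$Q R \left(-1\right) \frac{-258 - 16}{149 + 200} = \left(-147\right) 0 \left(-1\right) \frac{-258 - 16}{149 + 200} = 0 \left(-1\right) \left(- \frac{274}{349}\right) = 0 \left(\left(-274\right) \frac{1}{349}\right) = 0 \left(- \frac{274}{349}\right) = 0$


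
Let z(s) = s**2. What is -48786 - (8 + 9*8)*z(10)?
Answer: -56786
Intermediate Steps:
-48786 - (8 + 9*8)*z(10) = -48786 - (8 + 9*8)*10**2 = -48786 - (8 + 72)*100 = -48786 - 80*100 = -48786 - 1*8000 = -48786 - 8000 = -56786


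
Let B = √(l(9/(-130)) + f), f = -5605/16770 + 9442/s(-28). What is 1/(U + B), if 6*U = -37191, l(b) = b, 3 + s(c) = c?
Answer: -83699070/518812803631 - 4*I*√20606618237205/39948585879587 ≈ -0.00016133 - 4.5453e-7*I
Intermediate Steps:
s(c) = -3 + c
f = -31703219/103974 (f = -5605/16770 + 9442/(-3 - 28) = -5605*1/16770 + 9442/(-31) = -1121/3354 + 9442*(-1/31) = -1121/3354 - 9442/31 = -31703219/103974 ≈ -304.92)
U = -12397/2 (U = (⅙)*(-37191) = -12397/2 ≈ -6198.5)
B = I*√20606618237205/259935 (B = √(9/(-130) - 31703219/103974) = √(9*(-1/130) - 31703219/103974) = √(-9/130 - 31703219/103974) = √(-79276043/259935) = I*√20606618237205/259935 ≈ 17.464*I)
1/(U + B) = 1/(-12397/2 + I*√20606618237205/259935)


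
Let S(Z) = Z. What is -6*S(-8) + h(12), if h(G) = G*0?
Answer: 48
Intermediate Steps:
h(G) = 0
-6*S(-8) + h(12) = -6*(-8) + 0 = 48 + 0 = 48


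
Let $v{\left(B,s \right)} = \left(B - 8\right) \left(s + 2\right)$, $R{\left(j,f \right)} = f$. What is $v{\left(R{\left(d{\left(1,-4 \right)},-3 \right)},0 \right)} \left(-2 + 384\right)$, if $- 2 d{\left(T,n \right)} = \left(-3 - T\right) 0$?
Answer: $-8404$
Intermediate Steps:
$d{\left(T,n \right)} = 0$ ($d{\left(T,n \right)} = - \frac{\left(-3 - T\right) 0}{2} = \left(- \frac{1}{2}\right) 0 = 0$)
$v{\left(B,s \right)} = \left(-8 + B\right) \left(2 + s\right)$
$v{\left(R{\left(d{\left(1,-4 \right)},-3 \right)},0 \right)} \left(-2 + 384\right) = \left(-16 - 0 + 2 \left(-3\right) - 0\right) \left(-2 + 384\right) = \left(-16 + 0 - 6 + 0\right) 382 = \left(-22\right) 382 = -8404$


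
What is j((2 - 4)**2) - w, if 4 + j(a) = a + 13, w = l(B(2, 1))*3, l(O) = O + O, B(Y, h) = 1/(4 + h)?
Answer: 59/5 ≈ 11.800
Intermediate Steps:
l(O) = 2*O
w = 6/5 (w = (2/(4 + 1))*3 = (2/5)*3 = 6/5 ≈ 1.2000)
j(a) = 9 + a (j(a) = -4 + (a + 13) = -4 + (13 + a) = 9 + a)
j((2 - 4)**2) - w = (9 + (2 - 4)**2) - 1*6/5 = (9 + (-2)**2) - 6/5 = (9 + 4) - 6/5 = 13 - 6/5 = 59/5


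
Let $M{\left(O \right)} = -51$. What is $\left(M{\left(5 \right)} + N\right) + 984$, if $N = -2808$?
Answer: $-1875$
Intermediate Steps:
$\left(M{\left(5 \right)} + N\right) + 984 = \left(-51 - 2808\right) + 984 = -2859 + 984 = -1875$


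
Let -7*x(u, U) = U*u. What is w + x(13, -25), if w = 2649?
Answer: 18868/7 ≈ 2695.4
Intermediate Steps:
x(u, U) = -U*u/7
w + x(13, -25) = 2649 - ⅐*(-25)*13 = 2649 + 325/7 = 18868/7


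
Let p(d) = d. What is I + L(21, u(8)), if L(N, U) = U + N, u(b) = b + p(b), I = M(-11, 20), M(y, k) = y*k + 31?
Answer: -152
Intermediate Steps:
M(y, k) = 31 + k*y (M(y, k) = k*y + 31 = 31 + k*y)
I = -189 (I = 31 + 20*(-11) = 31 - 220 = -189)
u(b) = 2*b (u(b) = b + b = 2*b)
L(N, U) = N + U
I + L(21, u(8)) = -189 + (21 + 2*8) = -189 + (21 + 16) = -189 + 37 = -152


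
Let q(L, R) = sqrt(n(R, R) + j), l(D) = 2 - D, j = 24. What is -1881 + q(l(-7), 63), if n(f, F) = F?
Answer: -1881 + sqrt(87) ≈ -1871.7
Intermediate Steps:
q(L, R) = sqrt(24 + R) (q(L, R) = sqrt(R + 24) = sqrt(24 + R))
-1881 + q(l(-7), 63) = -1881 + sqrt(24 + 63) = -1881 + sqrt(87)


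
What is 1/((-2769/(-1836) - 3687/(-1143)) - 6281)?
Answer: -77724/487816507 ≈ -0.00015933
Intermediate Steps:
1/((-2769/(-1836) - 3687/(-1143)) - 6281) = 1/((-2769*(-1/1836) - 3687*(-1/1143)) - 6281) = 1/((923/612 + 1229/381) - 6281) = 1/(367937/77724 - 6281) = 1/(-487816507/77724) = -77724/487816507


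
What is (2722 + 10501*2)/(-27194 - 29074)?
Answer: -659/1563 ≈ -0.42163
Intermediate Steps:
(2722 + 10501*2)/(-27194 - 29074) = (2722 + 21002)/(-56268) = 23724*(-1/56268) = -659/1563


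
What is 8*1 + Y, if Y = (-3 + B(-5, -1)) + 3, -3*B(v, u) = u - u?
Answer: 8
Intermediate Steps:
B(v, u) = 0 (B(v, u) = -(u - u)/3 = -1/3*0 = 0)
Y = 0 (Y = (-3 + 0) + 3 = -3 + 3 = 0)
8*1 + Y = 8*1 + 0 = 8 + 0 = 8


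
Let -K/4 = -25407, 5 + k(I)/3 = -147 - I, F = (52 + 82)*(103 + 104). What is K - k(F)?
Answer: 185298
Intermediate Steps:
F = 27738 (F = 134*207 = 27738)
k(I) = -456 - 3*I (k(I) = -15 + 3*(-147 - I) = -15 + (-441 - 3*I) = -456 - 3*I)
K = 101628 (K = -4*(-25407) = 101628)
K - k(F) = 101628 - (-456 - 3*27738) = 101628 - (-456 - 83214) = 101628 - 1*(-83670) = 101628 + 83670 = 185298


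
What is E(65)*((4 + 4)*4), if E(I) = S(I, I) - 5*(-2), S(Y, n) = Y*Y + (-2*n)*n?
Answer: -134880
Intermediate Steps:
S(Y, n) = Y² - 2*n²
E(I) = 10 - I² (E(I) = (I² - 2*I²) - 5*(-2) = -I² + 10 = 10 - I²)
E(65)*((4 + 4)*4) = (10 - 1*65²)*((4 + 4)*4) = (10 - 1*4225)*(8*4) = (10 - 4225)*32 = -4215*32 = -134880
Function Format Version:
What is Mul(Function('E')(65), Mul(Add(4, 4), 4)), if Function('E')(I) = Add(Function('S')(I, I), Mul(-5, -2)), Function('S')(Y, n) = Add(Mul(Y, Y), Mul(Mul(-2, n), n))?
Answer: -134880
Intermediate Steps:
Function('S')(Y, n) = Add(Pow(Y, 2), Mul(-2, Pow(n, 2)))
Function('E')(I) = Add(10, Mul(-1, Pow(I, 2))) (Function('E')(I) = Add(Add(Pow(I, 2), Mul(-2, Pow(I, 2))), Mul(-5, -2)) = Add(Mul(-1, Pow(I, 2)), 10) = Add(10, Mul(-1, Pow(I, 2))))
Mul(Function('E')(65), Mul(Add(4, 4), 4)) = Mul(Add(10, Mul(-1, Pow(65, 2))), Mul(Add(4, 4), 4)) = Mul(Add(10, Mul(-1, 4225)), Mul(8, 4)) = Mul(Add(10, -4225), 32) = Mul(-4215, 32) = -134880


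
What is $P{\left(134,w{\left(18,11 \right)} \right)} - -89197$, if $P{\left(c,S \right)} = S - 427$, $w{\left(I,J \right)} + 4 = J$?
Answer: $88777$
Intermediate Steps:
$w{\left(I,J \right)} = -4 + J$
$P{\left(c,S \right)} = -427 + S$ ($P{\left(c,S \right)} = S - 427 = -427 + S$)
$P{\left(134,w{\left(18,11 \right)} \right)} - -89197 = \left(-427 + \left(-4 + 11\right)\right) - -89197 = \left(-427 + 7\right) + 89197 = -420 + 89197 = 88777$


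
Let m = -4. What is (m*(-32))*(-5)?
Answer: -640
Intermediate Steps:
(m*(-32))*(-5) = -4*(-32)*(-5) = 128*(-5) = -640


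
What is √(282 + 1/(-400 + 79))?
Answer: √29057241/321 ≈ 16.793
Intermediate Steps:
√(282 + 1/(-400 + 79)) = √(282 + 1/(-321)) = √(282 - 1/321) = √(90521/321) = √29057241/321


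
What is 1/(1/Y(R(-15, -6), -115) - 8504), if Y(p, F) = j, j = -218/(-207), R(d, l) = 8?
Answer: -218/1853665 ≈ -0.00011760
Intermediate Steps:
j = 218/207 (j = -218*(-1/207) = 218/207 ≈ 1.0531)
Y(p, F) = 218/207
1/(1/Y(R(-15, -6), -115) - 8504) = 1/(1/(218/207) - 8504) = 1/(207/218 - 8504) = 1/(-1853665/218) = -218/1853665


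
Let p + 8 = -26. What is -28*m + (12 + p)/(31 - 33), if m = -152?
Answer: 4267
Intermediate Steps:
p = -34 (p = -8 - 26 = -34)
-28*m + (12 + p)/(31 - 33) = -28*(-152) + (12 - 34)/(31 - 33) = 4256 - 22/(-2) = 4256 - 22*(-½) = 4256 + 11 = 4267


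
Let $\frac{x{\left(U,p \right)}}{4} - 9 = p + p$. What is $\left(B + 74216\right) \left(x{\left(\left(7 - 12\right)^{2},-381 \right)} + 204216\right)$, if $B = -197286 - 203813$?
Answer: $-65770167132$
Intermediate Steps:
$B = -401099$
$x{\left(U,p \right)} = 36 + 8 p$ ($x{\left(U,p \right)} = 36 + 4 \left(p + p\right) = 36 + 4 \cdot 2 p = 36 + 8 p$)
$\left(B + 74216\right) \left(x{\left(\left(7 - 12\right)^{2},-381 \right)} + 204216\right) = \left(-401099 + 74216\right) \left(\left(36 + 8 \left(-381\right)\right) + 204216\right) = - 326883 \left(\left(36 - 3048\right) + 204216\right) = - 326883 \left(-3012 + 204216\right) = \left(-326883\right) 201204 = -65770167132$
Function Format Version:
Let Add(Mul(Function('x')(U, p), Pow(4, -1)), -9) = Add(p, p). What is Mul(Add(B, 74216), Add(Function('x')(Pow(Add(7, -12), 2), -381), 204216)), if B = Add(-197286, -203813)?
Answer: -65770167132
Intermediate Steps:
B = -401099
Function('x')(U, p) = Add(36, Mul(8, p)) (Function('x')(U, p) = Add(36, Mul(4, Add(p, p))) = Add(36, Mul(4, Mul(2, p))) = Add(36, Mul(8, p)))
Mul(Add(B, 74216), Add(Function('x')(Pow(Add(7, -12), 2), -381), 204216)) = Mul(Add(-401099, 74216), Add(Add(36, Mul(8, -381)), 204216)) = Mul(-326883, Add(Add(36, -3048), 204216)) = Mul(-326883, Add(-3012, 204216)) = Mul(-326883, 201204) = -65770167132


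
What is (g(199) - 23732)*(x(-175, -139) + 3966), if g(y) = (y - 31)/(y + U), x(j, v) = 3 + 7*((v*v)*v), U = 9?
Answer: 5798473168502/13 ≈ 4.4604e+11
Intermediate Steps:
x(j, v) = 3 + 7*v**3 (x(j, v) = 3 + 7*(v**2*v) = 3 + 7*v**3)
g(y) = (-31 + y)/(9 + y) (g(y) = (y - 31)/(y + 9) = (-31 + y)/(9 + y))
(g(199) - 23732)*(x(-175, -139) + 3966) = ((-31 + 199)/(9 + 199) - 23732)*((3 + 7*(-139)**3) + 3966) = (168/208 - 23732)*((3 + 7*(-2685619)) + 3966) = ((1/208)*168 - 23732)*((3 - 18799333) + 3966) = (21/26 - 23732)*(-18799330 + 3966) = -617011/26*(-18795364) = 5798473168502/13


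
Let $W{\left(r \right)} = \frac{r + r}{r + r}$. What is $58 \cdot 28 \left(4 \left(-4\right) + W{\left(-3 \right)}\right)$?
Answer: $-24360$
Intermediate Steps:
$W{\left(r \right)} = 1$ ($W{\left(r \right)} = \frac{2 r}{2 r} = 2 r \frac{1}{2 r} = 1$)
$58 \cdot 28 \left(4 \left(-4\right) + W{\left(-3 \right)}\right) = 58 \cdot 28 \left(4 \left(-4\right) + 1\right) = 1624 \left(-16 + 1\right) = 1624 \left(-15\right) = -24360$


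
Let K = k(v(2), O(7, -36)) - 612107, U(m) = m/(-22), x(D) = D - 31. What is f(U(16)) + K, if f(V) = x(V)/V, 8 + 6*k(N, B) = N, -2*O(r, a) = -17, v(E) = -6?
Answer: -14689577/24 ≈ -6.1207e+5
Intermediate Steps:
x(D) = -31 + D
U(m) = -m/22 (U(m) = m*(-1/22) = -m/22)
O(r, a) = 17/2 (O(r, a) = -½*(-17) = 17/2)
k(N, B) = -4/3 + N/6
K = -1836328/3 (K = (-4/3 + (⅙)*(-6)) - 612107 = (-4/3 - 1) - 612107 = -7/3 - 612107 = -1836328/3 ≈ -6.1211e+5)
f(V) = (-31 + V)/V
f(U(16)) + K = (-31 - 1/22*16)/((-1/22*16)) - 1836328/3 = (-31 - 8/11)/(-8/11) - 1836328/3 = -11/8*(-349/11) - 1836328/3 = 349/8 - 1836328/3 = -14689577/24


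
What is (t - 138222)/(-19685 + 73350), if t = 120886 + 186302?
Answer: 168966/53665 ≈ 3.1485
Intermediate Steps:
t = 307188
(t - 138222)/(-19685 + 73350) = (307188 - 138222)/(-19685 + 73350) = 168966/53665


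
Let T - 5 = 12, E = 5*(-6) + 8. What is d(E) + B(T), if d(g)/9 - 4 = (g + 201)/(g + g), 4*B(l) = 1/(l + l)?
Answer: -907/1496 ≈ -0.60628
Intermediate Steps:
E = -22 (E = -30 + 8 = -22)
T = 17 (T = 5 + 12 = 17)
B(l) = 1/(8*l) (B(l) = 1/(4*(l + l)) = 1/(4*((2*l))) = (1/(2*l))/4 = 1/(8*l))
d(g) = 36 + 9*(201 + g)/(2*g) (d(g) = 36 + 9*((g + 201)/(g + g)) = 36 + 9*((201 + g)/((2*g))) = 36 + 9*((201 + g)*(1/(2*g))) = 36 + 9*((201 + g)/(2*g)) = 36 + 9*(201 + g)/(2*g))
d(E) + B(T) = (27/2)*(67 + 3*(-22))/(-22) + (⅛)/17 = (27/2)*(-1/22)*(67 - 66) + (⅛)*(1/17) = (27/2)*(-1/22)*1 + 1/136 = -27/44 + 1/136 = -907/1496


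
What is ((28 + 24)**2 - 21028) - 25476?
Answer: -43800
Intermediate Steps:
((28 + 24)**2 - 21028) - 25476 = (52**2 - 21028) - 25476 = (2704 - 21028) - 25476 = -18324 - 25476 = -43800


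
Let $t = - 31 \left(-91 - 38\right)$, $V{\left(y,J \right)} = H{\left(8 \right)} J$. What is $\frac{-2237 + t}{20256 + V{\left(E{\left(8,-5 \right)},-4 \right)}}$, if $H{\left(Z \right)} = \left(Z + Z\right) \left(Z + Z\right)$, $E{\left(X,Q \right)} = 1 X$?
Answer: $\frac{881}{9616} \approx 0.091618$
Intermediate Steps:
$E{\left(X,Q \right)} = X$
$H{\left(Z \right)} = 4 Z^{2}$ ($H{\left(Z \right)} = 2 Z 2 Z = 4 Z^{2}$)
$V{\left(y,J \right)} = 256 J$ ($V{\left(y,J \right)} = 4 \cdot 8^{2} J = 4 \cdot 64 J = 256 J$)
$t = 3999$ ($t = \left(-31\right) \left(-129\right) = 3999$)
$\frac{-2237 + t}{20256 + V{\left(E{\left(8,-5 \right)},-4 \right)}} = \frac{-2237 + 3999}{20256 + 256 \left(-4\right)} = \frac{1762}{20256 - 1024} = \frac{1762}{19232} = 1762 \cdot \frac{1}{19232} = \frac{881}{9616}$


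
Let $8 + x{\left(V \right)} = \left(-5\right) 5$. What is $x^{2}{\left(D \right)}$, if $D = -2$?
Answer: $1089$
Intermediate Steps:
$x{\left(V \right)} = -33$ ($x{\left(V \right)} = -8 - 25 = -33$)
$x^{2}{\left(D \right)} = \left(-33\right)^{2} = 1089$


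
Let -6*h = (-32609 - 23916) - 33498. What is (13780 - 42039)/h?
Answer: -169554/90023 ≈ -1.8835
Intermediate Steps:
h = 90023/6 (h = -((-32609 - 23916) - 33498)/6 = -(-56525 - 33498)/6 = -⅙*(-90023) = 90023/6 ≈ 15004.)
(13780 - 42039)/h = (13780 - 42039)/(90023/6) = -28259*6/90023 = -169554/90023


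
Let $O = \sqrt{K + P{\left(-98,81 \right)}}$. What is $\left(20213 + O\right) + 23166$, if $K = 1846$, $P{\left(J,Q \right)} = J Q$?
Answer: $43379 + 2 i \sqrt{1523} \approx 43379.0 + 78.051 i$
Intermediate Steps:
$O = 2 i \sqrt{1523}$ ($O = \sqrt{1846 - 7938} = \sqrt{-6092} = 2 i \sqrt{1523} \approx 78.051 i$)
$\left(20213 + O\right) + 23166 = \left(20213 + 2 i \sqrt{1523}\right) + 23166 = 43379 + 2 i \sqrt{1523}$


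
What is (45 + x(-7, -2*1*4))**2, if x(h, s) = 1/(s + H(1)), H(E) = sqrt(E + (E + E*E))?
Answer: 7491172/3721 - 5474*sqrt(3)/3721 ≈ 2010.7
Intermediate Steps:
H(E) = sqrt(E**2 + 2*E) (H(E) = sqrt(E + (E + E**2)) = sqrt(E**2 + 2*E))
x(h, s) = 1/(s + sqrt(3)) (x(h, s) = 1/(s + sqrt(1*(2 + 1))) = 1/(s + sqrt(1*3)) = 1/(s + sqrt(3)))
(45 + x(-7, -2*1*4))**2 = (45 + 1/(-2*1*4 + sqrt(3)))**2 = (45 + 1/(-2*4 + sqrt(3)))**2 = (45 + 1/(-8 + sqrt(3)))**2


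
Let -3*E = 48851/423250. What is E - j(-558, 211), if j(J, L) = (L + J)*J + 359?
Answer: -246312502601/1269750 ≈ -1.9399e+5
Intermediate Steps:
j(J, L) = 359 + J*(J + L) (j(J, L) = (J + L)*J + 359 = J*(J + L) + 359 = 359 + J*(J + L))
E = -48851/1269750 (E = -48851/(3*423250) = -⅓*48851/423250 = -48851/1269750 ≈ -0.038473)
E - j(-558, 211) = -48851/1269750 - (359 + (-558)² - 558*211) = -48851/1269750 - (359 + 311364 - 117738) = -48851/1269750 - 1*193985 = -48851/1269750 - 193985 = -246312502601/1269750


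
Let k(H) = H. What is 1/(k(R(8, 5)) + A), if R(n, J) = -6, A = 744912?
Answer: 1/744906 ≈ 1.3425e-6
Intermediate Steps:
1/(k(R(8, 5)) + A) = 1/(-6 + 744912) = 1/744906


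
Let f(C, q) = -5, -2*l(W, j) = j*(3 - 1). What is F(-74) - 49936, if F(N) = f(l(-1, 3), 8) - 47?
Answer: -49988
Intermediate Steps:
l(W, j) = -j (l(W, j) = -j*(3 - 1)/2 = -j*2/2 = -j)
F(N) = -52 (F(N) = -5 - 47 = -52)
F(-74) - 49936 = -52 - 49936 = -49988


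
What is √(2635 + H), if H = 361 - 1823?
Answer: √1173 ≈ 34.249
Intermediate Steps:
H = -1462
√(2635 + H) = √(2635 - 1462) = √1173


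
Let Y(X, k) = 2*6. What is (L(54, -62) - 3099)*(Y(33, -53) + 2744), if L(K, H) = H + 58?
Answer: -8551868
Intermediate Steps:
Y(X, k) = 12
L(K, H) = 58 + H
(L(54, -62) - 3099)*(Y(33, -53) + 2744) = ((58 - 62) - 3099)*(12 + 2744) = (-4 - 3099)*2756 = -3103*2756 = -8551868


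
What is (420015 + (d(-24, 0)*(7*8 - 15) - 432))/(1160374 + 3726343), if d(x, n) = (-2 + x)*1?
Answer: 38047/444247 ≈ 0.085644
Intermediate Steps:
d(x, n) = -2 + x
(420015 + (d(-24, 0)*(7*8 - 15) - 432))/(1160374 + 3726343) = (420015 + ((-2 - 24)*(7*8 - 15) - 432))/(1160374 + 3726343) = (420015 + (-26*(56 - 15) - 432))/4886717 = (420015 + (-26*41 - 432))*(1/4886717) = (420015 + (-1066 - 432))*(1/4886717) = (420015 - 1498)*(1/4886717) = 418517*(1/4886717) = 38047/444247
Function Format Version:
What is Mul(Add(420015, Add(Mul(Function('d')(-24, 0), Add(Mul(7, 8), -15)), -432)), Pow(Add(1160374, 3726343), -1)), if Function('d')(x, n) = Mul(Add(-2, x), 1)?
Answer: Rational(38047, 444247) ≈ 0.085644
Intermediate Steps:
Function('d')(x, n) = Add(-2, x)
Mul(Add(420015, Add(Mul(Function('d')(-24, 0), Add(Mul(7, 8), -15)), -432)), Pow(Add(1160374, 3726343), -1)) = Mul(Add(420015, Add(Mul(Add(-2, -24), Add(Mul(7, 8), -15)), -432)), Pow(Add(1160374, 3726343), -1)) = Mul(Add(420015, Add(Mul(-26, Add(56, -15)), -432)), Pow(4886717, -1)) = Mul(Add(420015, Add(Mul(-26, 41), -432)), Rational(1, 4886717)) = Mul(Add(420015, Add(-1066, -432)), Rational(1, 4886717)) = Mul(Add(420015, -1498), Rational(1, 4886717)) = Mul(418517, Rational(1, 4886717)) = Rational(38047, 444247)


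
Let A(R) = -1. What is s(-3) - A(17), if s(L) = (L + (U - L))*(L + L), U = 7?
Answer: -41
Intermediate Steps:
s(L) = 14*L (s(L) = (L + (7 - L))*(L + L) = 7*(2*L) = 14*L)
s(-3) - A(17) = 14*(-3) - 1*(-1) = -42 + 1 = -41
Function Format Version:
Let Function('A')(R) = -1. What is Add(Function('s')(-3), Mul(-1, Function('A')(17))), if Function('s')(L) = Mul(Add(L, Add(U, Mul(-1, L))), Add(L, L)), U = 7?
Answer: -41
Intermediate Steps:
Function('s')(L) = Mul(14, L) (Function('s')(L) = Mul(Add(L, Add(7, Mul(-1, L))), Add(L, L)) = Mul(7, Mul(2, L)) = Mul(14, L))
Add(Function('s')(-3), Mul(-1, Function('A')(17))) = Add(Mul(14, -3), Mul(-1, -1)) = Add(-42, 1) = -41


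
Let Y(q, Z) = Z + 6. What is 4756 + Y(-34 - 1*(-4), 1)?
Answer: 4763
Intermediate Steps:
Y(q, Z) = 6 + Z
4756 + Y(-34 - 1*(-4), 1) = 4756 + (6 + 1) = 4756 + 7 = 4763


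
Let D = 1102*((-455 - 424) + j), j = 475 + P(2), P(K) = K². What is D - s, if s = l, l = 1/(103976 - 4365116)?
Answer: -1878310511999/4261140 ≈ -4.4080e+5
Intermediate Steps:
l = -1/4261140 (l = 1/(-4261140) = -1/4261140 ≈ -2.3468e-7)
j = 479 (j = 475 + 2² = 475 + 4 = 479)
s = -1/4261140 ≈ -2.3468e-7
D = -440800 (D = 1102*((-455 - 424) + 479) = 1102*(-879 + 479) = 1102*(-400) = -440800)
D - s = -440800 - 1*(-1/4261140) = -440800 + 1/4261140 = -1878310511999/4261140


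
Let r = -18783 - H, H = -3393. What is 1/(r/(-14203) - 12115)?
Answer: -14203/172053955 ≈ -8.2550e-5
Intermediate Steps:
r = -15390 (r = -18783 - 1*(-3393) = -18783 + 3393 = -15390)
1/(r/(-14203) - 12115) = 1/(-15390/(-14203) - 12115) = 1/(-15390*(-1/14203) - 12115) = 1/(15390/14203 - 12115) = 1/(-172053955/14203) = -14203/172053955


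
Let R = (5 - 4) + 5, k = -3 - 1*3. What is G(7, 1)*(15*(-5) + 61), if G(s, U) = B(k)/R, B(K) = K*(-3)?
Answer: -42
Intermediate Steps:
k = -6 (k = -3 - 3 = -6)
B(K) = -3*K
R = 6 (R = 1 + 5 = 6)
G(s, U) = 3 (G(s, U) = -3*(-6)/6 = 18*(⅙) = 3)
G(7, 1)*(15*(-5) + 61) = 3*(15*(-5) + 61) = 3*(-75 + 61) = 3*(-14) = -42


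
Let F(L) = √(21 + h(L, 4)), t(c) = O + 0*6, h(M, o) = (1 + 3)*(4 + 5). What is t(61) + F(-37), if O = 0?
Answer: √57 ≈ 7.5498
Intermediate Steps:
h(M, o) = 36 (h(M, o) = 4*9 = 36)
t(c) = 0 (t(c) = 0 + 0*6 = 0 + 0 = 0)
F(L) = √57 (F(L) = √(21 + 36) = √57)
t(61) + F(-37) = 0 + √57 = √57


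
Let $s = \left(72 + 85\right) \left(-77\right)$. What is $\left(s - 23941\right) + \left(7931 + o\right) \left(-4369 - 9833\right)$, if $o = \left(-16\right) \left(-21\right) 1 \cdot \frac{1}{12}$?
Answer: $-113069748$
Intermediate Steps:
$s = -12089$ ($s = 157 \left(-77\right) = -12089$)
$o = 28$ ($o = 336 \cdot 1 \cdot \frac{1}{12} = 336 \cdot \frac{1}{12} = 28$)
$\left(s - 23941\right) + \left(7931 + o\right) \left(-4369 - 9833\right) = \left(-12089 - 23941\right) + \left(7931 + 28\right) \left(-4369 - 9833\right) = -36030 + 7959 \left(-14202\right) = -36030 - 113033718 = -113069748$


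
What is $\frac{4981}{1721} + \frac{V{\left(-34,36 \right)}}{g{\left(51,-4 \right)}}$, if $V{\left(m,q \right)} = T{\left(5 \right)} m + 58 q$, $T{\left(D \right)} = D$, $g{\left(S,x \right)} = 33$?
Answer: $\frac{3465251}{56793} \approx 61.015$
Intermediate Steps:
$V{\left(m,q \right)} = 5 m + 58 q$
$\frac{4981}{1721} + \frac{V{\left(-34,36 \right)}}{g{\left(51,-4 \right)}} = \frac{4981}{1721} + \frac{5 \left(-34\right) + 58 \cdot 36}{33} = 4981 \cdot \frac{1}{1721} + \left(-170 + 2088\right) \frac{1}{33} = \frac{4981}{1721} + 1918 \cdot \frac{1}{33} = \frac{4981}{1721} + \frac{1918}{33} = \frac{3465251}{56793}$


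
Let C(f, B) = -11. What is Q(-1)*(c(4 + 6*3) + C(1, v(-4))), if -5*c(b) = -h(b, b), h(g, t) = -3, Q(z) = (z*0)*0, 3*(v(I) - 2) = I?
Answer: 0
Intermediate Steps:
v(I) = 2 + I/3
Q(z) = 0 (Q(z) = 0*0 = 0)
c(b) = -⅗ (c(b) = -(-1)*(-3)/5 = -⅕*3 = -⅗)
Q(-1)*(c(4 + 6*3) + C(1, v(-4))) = 0*(-⅗ - 11) = 0*(-58/5) = 0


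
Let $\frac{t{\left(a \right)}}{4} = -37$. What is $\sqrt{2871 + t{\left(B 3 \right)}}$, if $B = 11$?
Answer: $\sqrt{2723} \approx 52.182$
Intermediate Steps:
$t{\left(a \right)} = -148$ ($t{\left(a \right)} = 4 \left(-37\right) = -148$)
$\sqrt{2871 + t{\left(B 3 \right)}} = \sqrt{2871 - 148} = \sqrt{2723}$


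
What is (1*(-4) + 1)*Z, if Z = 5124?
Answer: -15372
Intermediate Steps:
(1*(-4) + 1)*Z = (1*(-4) + 1)*5124 = (-4 + 1)*5124 = -3*5124 = -15372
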